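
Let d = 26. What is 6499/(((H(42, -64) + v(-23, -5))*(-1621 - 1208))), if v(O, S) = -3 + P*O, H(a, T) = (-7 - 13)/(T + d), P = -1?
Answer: -123481/1103310 ≈ -0.11192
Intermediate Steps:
H(a, T) = -20/(26 + T) (H(a, T) = (-7 - 13)/(T + 26) = -20/(26 + T))
v(O, S) = -3 - O
6499/(((H(42, -64) + v(-23, -5))*(-1621 - 1208))) = 6499/(((-20/(26 - 64) + (-3 - 1*(-23)))*(-1621 - 1208))) = 6499/(((-20/(-38) + (-3 + 23))*(-2829))) = 6499/(((-20*(-1/38) + 20)*(-2829))) = 6499/(((10/19 + 20)*(-2829))) = 6499/(((390/19)*(-2829))) = 6499/(-1103310/19) = 6499*(-19/1103310) = -123481/1103310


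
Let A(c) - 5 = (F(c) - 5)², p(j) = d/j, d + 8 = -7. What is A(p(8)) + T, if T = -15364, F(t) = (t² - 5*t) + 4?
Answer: -62331343/4096 ≈ -15218.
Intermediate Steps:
d = -15 (d = -8 - 7 = -15)
F(t) = 4 + t² - 5*t
p(j) = -15/j
A(c) = 5 + (-1 + c² - 5*c)² (A(c) = 5 + ((4 + c² - 5*c) - 5)² = 5 + (-1 + c² - 5*c)²)
A(p(8)) + T = (5 + (1 - (-15/8)² + 5*(-15/8))²) - 15364 = (5 + (1 - 1*225/64 - 75/8)²) - 15364 = (5 + (1 - 225/64 - 75/8)²) - 15364 = (5 + (-761/64)²) - 15364 = (5 + 579121/4096) - 15364 = 599601/4096 - 15364 = -62331343/4096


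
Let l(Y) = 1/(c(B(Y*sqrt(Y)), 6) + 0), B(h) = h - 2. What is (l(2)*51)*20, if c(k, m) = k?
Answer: 510 + 510*sqrt(2) ≈ 1231.2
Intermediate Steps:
B(h) = -2 + h
l(Y) = 1/(-2 + Y**(3/2)) (l(Y) = 1/((-2 + Y*sqrt(Y)) + 0) = 1/((-2 + Y**(3/2)) + 0) = 1/(-2 + Y**(3/2)))
(l(2)*51)*20 = (51/(-2 + 2**(3/2)))*20 = (51/(-2 + 2*sqrt(2)))*20 = 1020/(-2 + 2*sqrt(2))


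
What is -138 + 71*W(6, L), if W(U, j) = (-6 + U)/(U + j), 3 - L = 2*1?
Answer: -138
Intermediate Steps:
L = 1 (L = 3 - 2 = 1)
W(U, j) = (-6 + U)/(U + j)
-138 + 71*W(6, L) = -138 + 71*((-6 + 6)/(6 + 1)) = -138 + 71*(0/7) = -138 + 71*((1/7)*0) = -138 + 71*0 = -138 + 0 = -138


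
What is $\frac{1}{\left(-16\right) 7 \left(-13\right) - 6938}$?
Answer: $- \frac{1}{5482} \approx -0.00018242$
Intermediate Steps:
$\frac{1}{\left(-16\right) 7 \left(-13\right) - 6938} = \frac{1}{\left(-112\right) \left(-13\right) - 6938} = \frac{1}{1456 - 6938} = \frac{1}{-5482} = - \frac{1}{5482}$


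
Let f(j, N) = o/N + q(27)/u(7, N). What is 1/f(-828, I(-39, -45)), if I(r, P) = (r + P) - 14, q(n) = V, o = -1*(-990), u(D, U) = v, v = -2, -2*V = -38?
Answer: -98/1921 ≈ -0.051015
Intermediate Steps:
V = 19 (V = -½*(-38) = 19)
u(D, U) = -2
o = 990
q(n) = 19
I(r, P) = -14 + P + r (I(r, P) = (P + r) - 14 = -14 + P + r)
f(j, N) = -19/2 + 990/N (f(j, N) = 990/N + 19/(-2) = 990/N + 19*(-½) = 990/N - 19/2 = -19/2 + 990/N)
1/f(-828, I(-39, -45)) = 1/(-19/2 + 990/(-14 - 45 - 39)) = 1/(-19/2 + 990/(-98)) = 1/(-19/2 + 990*(-1/98)) = 1/(-19/2 - 495/49) = 1/(-1921/98) = -98/1921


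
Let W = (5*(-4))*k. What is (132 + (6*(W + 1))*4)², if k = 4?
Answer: 3111696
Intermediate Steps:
W = -80 (W = (5*(-4))*4 = -20*4 = -80)
(132 + (6*(W + 1))*4)² = (132 + (6*(-80 + 1))*4)² = (132 + (6*(-79))*4)² = (132 - 474*4)² = (132 - 1896)² = (-1764)² = 3111696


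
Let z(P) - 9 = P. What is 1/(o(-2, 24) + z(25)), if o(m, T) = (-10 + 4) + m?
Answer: 1/26 ≈ 0.038462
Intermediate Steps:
o(m, T) = -6 + m
z(P) = 9 + P
1/(o(-2, 24) + z(25)) = 1/((-6 - 2) + (9 + 25)) = 1/(-8 + 34) = 1/26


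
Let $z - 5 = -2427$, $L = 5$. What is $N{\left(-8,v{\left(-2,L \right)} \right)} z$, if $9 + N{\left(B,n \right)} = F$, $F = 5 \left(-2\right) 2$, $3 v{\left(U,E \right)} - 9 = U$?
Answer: $70238$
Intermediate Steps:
$v{\left(U,E \right)} = 3 + \frac{U}{3}$
$z = -2422$ ($z = 5 - 2427 = -2422$)
$F = -20$ ($F = \left(-10\right) 2 = -20$)
$N{\left(B,n \right)} = -29$ ($N{\left(B,n \right)} = -9 - 20 = -29$)
$N{\left(-8,v{\left(-2,L \right)} \right)} z = \left(-29\right) \left(-2422\right) = 70238$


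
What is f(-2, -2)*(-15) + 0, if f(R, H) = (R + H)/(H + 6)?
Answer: 15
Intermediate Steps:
f(R, H) = (H + R)/(6 + H)
f(-2, -2)*(-15) + 0 = ((-2 - 2)/(6 - 2))*(-15) + 0 = (-4/4)*(-15) + 0 = ((¼)*(-4))*(-15) + 0 = -1*(-15) + 0 = 15 + 0 = 15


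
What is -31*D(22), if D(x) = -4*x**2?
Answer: 60016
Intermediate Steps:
-31*D(22) = -(-124)*22**2 = -(-124)*484 = -31*(-1936) = 60016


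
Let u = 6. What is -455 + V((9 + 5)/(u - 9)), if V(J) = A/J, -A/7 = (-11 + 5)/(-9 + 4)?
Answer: -2266/5 ≈ -453.20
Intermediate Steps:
A = -42/5 (A = -7*(-11 + 5)/(-9 + 4) = -(-42)/(-5) = -(-42)*(-1)/5 = -7*6/5 = -42/5 ≈ -8.4000)
V(J) = -42/(5*J)
-455 + V((9 + 5)/(u - 9)) = -455 - 42*(6 - 9)/(9 + 5)/5 = -455 - 42/(5*(14/(-3))) = -455 - 42/(5*(14*(-1/3))) = -455 - 42/(5*(-14/3)) = -455 - 42/5*(-3/14) = -455 + 9/5 = -2266/5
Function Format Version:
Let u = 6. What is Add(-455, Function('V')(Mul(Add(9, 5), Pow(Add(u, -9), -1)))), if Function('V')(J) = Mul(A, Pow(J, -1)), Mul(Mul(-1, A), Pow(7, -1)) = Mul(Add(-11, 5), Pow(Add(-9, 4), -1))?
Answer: Rational(-2266, 5) ≈ -453.20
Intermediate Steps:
A = Rational(-42, 5) (A = Mul(-7, Mul(Add(-11, 5), Pow(Add(-9, 4), -1))) = Mul(-7, Mul(-6, Pow(-5, -1))) = Mul(-7, Mul(-6, Rational(-1, 5))) = Mul(-7, Rational(6, 5)) = Rational(-42, 5) ≈ -8.4000)
Function('V')(J) = Mul(Rational(-42, 5), Pow(J, -1))
Add(-455, Function('V')(Mul(Add(9, 5), Pow(Add(u, -9), -1)))) = Add(-455, Mul(Rational(-42, 5), Pow(Mul(Add(9, 5), Pow(Add(6, -9), -1)), -1))) = Add(-455, Mul(Rational(-42, 5), Pow(Mul(14, Pow(-3, -1)), -1))) = Add(-455, Mul(Rational(-42, 5), Pow(Mul(14, Rational(-1, 3)), -1))) = Add(-455, Mul(Rational(-42, 5), Pow(Rational(-14, 3), -1))) = Add(-455, Mul(Rational(-42, 5), Rational(-3, 14))) = Add(-455, Rational(9, 5)) = Rational(-2266, 5)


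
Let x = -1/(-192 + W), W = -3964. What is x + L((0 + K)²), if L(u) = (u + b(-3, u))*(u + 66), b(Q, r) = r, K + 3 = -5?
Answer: 69155841/4156 ≈ 16640.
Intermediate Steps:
K = -8 (K = -3 - 5 = -8)
L(u) = 2*u*(66 + u) (L(u) = (u + u)*(u + 66) = (2*u)*(66 + u) = 2*u*(66 + u))
x = 1/4156 (x = -1/(-192 - 3964) = -1/(-4156) = -1*(-1/4156) = 1/4156 ≈ 0.00024062)
x + L((0 + K)²) = 1/4156 + 2*(0 - 8)²*(66 + (0 - 8)²) = 1/4156 + 2*(-8)²*(66 + (-8)²) = 1/4156 + 2*64*(66 + 64) = 1/4156 + 2*64*130 = 1/4156 + 16640 = 69155841/4156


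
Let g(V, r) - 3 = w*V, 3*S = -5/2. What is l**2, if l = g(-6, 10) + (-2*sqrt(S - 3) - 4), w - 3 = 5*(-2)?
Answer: (123 - I*sqrt(138))**2/9 ≈ 1665.7 - 321.09*I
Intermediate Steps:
S = -5/6 (S = (-5/2)/3 = (-5*1/2)/3 = (1/3)*(-5/2) = -5/6 ≈ -0.83333)
w = -7 (w = 3 + 5*(-2) = 3 - 10 = -7)
g(V, r) = 3 - 7*V
l = 41 - I*sqrt(138)/3 (l = (3 - 7*(-6)) + (-2*sqrt(-5/6 - 3) - 4) = (3 + 42) + (-I*sqrt(138)/3 - 4) = 45 + (-I*sqrt(138)/3 - 4) = 45 + (-4 - I*sqrt(138)/3) = 41 - I*sqrt(138)/3 ≈ 41.0 - 3.9158*I)
l**2 = (41 - I*sqrt(138)/3)**2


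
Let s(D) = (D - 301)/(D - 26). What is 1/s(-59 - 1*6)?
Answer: 91/366 ≈ 0.24863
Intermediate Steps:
s(D) = (-301 + D)/(-26 + D)
1/s(-59 - 1*6) = 1/((-301 + (-59 - 1*6))/(-26 + (-59 - 1*6))) = 1/((-301 + (-59 - 6))/(-26 + (-59 - 6))) = 1/((-301 - 65)/(-26 - 65)) = 1/(-366/(-91)) = 1/(-1/91*(-366)) = 1/(366/91) = 91/366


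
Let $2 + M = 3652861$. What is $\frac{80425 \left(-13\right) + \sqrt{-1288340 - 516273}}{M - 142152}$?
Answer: $- \frac{1045525}{3510707} + \frac{i \sqrt{1804613}}{3510707} \approx -0.29781 + 0.00038265 i$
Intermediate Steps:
$M = 3652859$ ($M = -2 + 3652861 = 3652859$)
$\frac{80425 \left(-13\right) + \sqrt{-1288340 - 516273}}{M - 142152} = \frac{80425 \left(-13\right) + \sqrt{-1288340 - 516273}}{3652859 - 142152} = \frac{-1045525 + \sqrt{-1804613}}{3510707} = \left(-1045525 + i \sqrt{1804613}\right) \frac{1}{3510707} = - \frac{1045525}{3510707} + \frac{i \sqrt{1804613}}{3510707}$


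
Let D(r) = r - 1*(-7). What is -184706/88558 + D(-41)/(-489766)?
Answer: -22614926956/10843174357 ≈ -2.0856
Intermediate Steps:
D(r) = 7 + r (D(r) = r + 7 = 7 + r)
-184706/88558 + D(-41)/(-489766) = -184706/88558 + (7 - 41)/(-489766) = -184706*1/88558 - 34*(-1/489766) = -92353/44279 + 17/244883 = -22614926956/10843174357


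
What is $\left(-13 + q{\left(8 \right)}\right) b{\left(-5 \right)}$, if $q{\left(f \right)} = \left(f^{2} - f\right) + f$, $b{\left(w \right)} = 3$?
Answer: $153$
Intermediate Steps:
$q{\left(f \right)} = f^{2}$
$\left(-13 + q{\left(8 \right)}\right) b{\left(-5 \right)} = \left(-13 + 8^{2}\right) 3 = \left(-13 + 64\right) 3 = 51 \cdot 3 = 153$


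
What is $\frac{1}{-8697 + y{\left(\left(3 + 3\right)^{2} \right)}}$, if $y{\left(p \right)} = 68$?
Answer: $- \frac{1}{8629} \approx -0.00011589$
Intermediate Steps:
$\frac{1}{-8697 + y{\left(\left(3 + 3\right)^{2} \right)}} = \frac{1}{-8697 + 68} = \frac{1}{-8629} = - \frac{1}{8629}$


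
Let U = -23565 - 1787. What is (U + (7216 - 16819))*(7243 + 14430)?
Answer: -757579715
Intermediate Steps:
U = -25352
(U + (7216 - 16819))*(7243 + 14430) = (-25352 + (7216 - 16819))*(7243 + 14430) = (-25352 - 9603)*21673 = -34955*21673 = -757579715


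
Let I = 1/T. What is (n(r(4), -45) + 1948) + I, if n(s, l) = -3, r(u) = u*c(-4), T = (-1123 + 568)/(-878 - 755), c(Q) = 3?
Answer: 1081108/555 ≈ 1947.9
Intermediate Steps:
T = 555/1633 (T = -555/(-1633) = -555*(-1/1633) = 555/1633 ≈ 0.33987)
r(u) = 3*u (r(u) = u*3 = 3*u)
I = 1633/555 (I = 1/(555/1633) = 1633/555 ≈ 2.9423)
(n(r(4), -45) + 1948) + I = (-3 + 1948) + 1633/555 = 1945 + 1633/555 = 1081108/555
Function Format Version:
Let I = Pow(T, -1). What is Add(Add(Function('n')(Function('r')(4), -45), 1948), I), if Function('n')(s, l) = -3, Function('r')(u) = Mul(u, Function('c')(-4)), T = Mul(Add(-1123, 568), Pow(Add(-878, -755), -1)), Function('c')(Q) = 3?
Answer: Rational(1081108, 555) ≈ 1947.9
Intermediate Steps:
T = Rational(555, 1633) (T = Mul(-555, Pow(-1633, -1)) = Mul(-555, Rational(-1, 1633)) = Rational(555, 1633) ≈ 0.33987)
Function('r')(u) = Mul(3, u) (Function('r')(u) = Mul(u, 3) = Mul(3, u))
I = Rational(1633, 555) (I = Pow(Rational(555, 1633), -1) = Rational(1633, 555) ≈ 2.9423)
Add(Add(Function('n')(Function('r')(4), -45), 1948), I) = Add(Add(-3, 1948), Rational(1633, 555)) = Add(1945, Rational(1633, 555)) = Rational(1081108, 555)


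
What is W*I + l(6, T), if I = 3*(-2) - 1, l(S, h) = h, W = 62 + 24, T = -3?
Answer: -605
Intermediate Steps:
W = 86
I = -7 (I = -6 - 1 = -7)
W*I + l(6, T) = 86*(-7) - 3 = -602 - 3 = -605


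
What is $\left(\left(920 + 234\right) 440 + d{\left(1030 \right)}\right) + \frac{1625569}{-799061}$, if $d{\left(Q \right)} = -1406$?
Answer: $\frac{404606108025}{799061} \approx 5.0635 \cdot 10^{5}$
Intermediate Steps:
$\left(\left(920 + 234\right) 440 + d{\left(1030 \right)}\right) + \frac{1625569}{-799061} = \left(\left(920 + 234\right) 440 - 1406\right) + \frac{1625569}{-799061} = \left(1154 \cdot 440 - 1406\right) + 1625569 \left(- \frac{1}{799061}\right) = \left(507760 - 1406\right) - \frac{1625569}{799061} = 506354 - \frac{1625569}{799061} = \frac{404606108025}{799061}$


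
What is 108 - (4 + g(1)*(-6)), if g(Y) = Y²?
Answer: 110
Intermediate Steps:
108 - (4 + g(1)*(-6)) = 108 - (4 + 1²*(-6)) = 108 - (4 + 1*(-6)) = 108 - (4 - 6) = 108 - 1*(-2) = 108 + 2 = 110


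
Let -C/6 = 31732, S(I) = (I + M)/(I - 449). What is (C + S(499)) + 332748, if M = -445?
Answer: 3558927/25 ≈ 1.4236e+5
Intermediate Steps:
S(I) = (-445 + I)/(-449 + I) (S(I) = (I - 445)/(I - 449) = (-445 + I)/(-449 + I))
C = -190392 (C = -6*31732 = -190392)
(C + S(499)) + 332748 = (-190392 + (-445 + 499)/(-449 + 499)) + 332748 = (-190392 + 54/50) + 332748 = (-190392 + (1/50)*54) + 332748 = (-190392 + 27/25) + 332748 = -4759773/25 + 332748 = 3558927/25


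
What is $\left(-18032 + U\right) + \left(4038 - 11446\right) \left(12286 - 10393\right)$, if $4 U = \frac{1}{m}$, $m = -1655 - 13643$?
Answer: $- \frac{859219880193}{61192} \approx -1.4041 \cdot 10^{7}$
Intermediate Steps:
$m = -15298$
$U = - \frac{1}{61192}$ ($U = \frac{1}{4 \left(-15298\right)} = \frac{1}{4} \left(- \frac{1}{15298}\right) = - \frac{1}{61192} \approx -1.6342 \cdot 10^{-5}$)
$\left(-18032 + U\right) + \left(4038 - 11446\right) \left(12286 - 10393\right) = \left(-18032 - \frac{1}{61192}\right) + \left(4038 - 11446\right) \left(12286 - 10393\right) = - \frac{1103414145}{61192} - 14023344 = - \frac{859219880193}{61192}$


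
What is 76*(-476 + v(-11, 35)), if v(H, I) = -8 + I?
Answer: -34124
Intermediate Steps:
76*(-476 + v(-11, 35)) = 76*(-476 + (-8 + 35)) = 76*(-476 + 27) = 76*(-449) = -34124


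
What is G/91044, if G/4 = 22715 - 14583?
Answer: 8132/22761 ≈ 0.35728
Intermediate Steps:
G = 32528 (G = 4*(22715 - 14583) = 4*8132 = 32528)
G/91044 = 32528/91044 = 32528*(1/91044) = 8132/22761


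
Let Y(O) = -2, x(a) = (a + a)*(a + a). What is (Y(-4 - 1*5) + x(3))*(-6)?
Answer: -204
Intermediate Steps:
x(a) = 4*a² (x(a) = (2*a)*(2*a) = 4*a²)
(Y(-4 - 1*5) + x(3))*(-6) = (-2 + 4*3²)*(-6) = (-2 + 4*9)*(-6) = (-2 + 36)*(-6) = 34*(-6) = -204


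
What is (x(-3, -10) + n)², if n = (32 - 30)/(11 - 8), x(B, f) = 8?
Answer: 676/9 ≈ 75.111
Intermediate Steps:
n = ⅔ (n = 2/3 = 2*(⅓) = ⅔ ≈ 0.66667)
(x(-3, -10) + n)² = (8 + ⅔)² = (26/3)² = 676/9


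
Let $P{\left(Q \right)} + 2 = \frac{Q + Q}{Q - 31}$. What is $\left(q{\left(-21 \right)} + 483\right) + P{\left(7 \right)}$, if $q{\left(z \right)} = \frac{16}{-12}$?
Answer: $\frac{5749}{12} \approx 479.08$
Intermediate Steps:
$q{\left(z \right)} = - \frac{4}{3}$ ($q{\left(z \right)} = 16 \left(- \frac{1}{12}\right) = - \frac{4}{3}$)
$P{\left(Q \right)} = -2 + \frac{2 Q}{-31 + Q}$ ($P{\left(Q \right)} = -2 + \frac{Q + Q}{Q - 31} = -2 + \frac{2 Q}{-31 + Q}$)
$\left(q{\left(-21 \right)} + 483\right) + P{\left(7 \right)} = \left(- \frac{4}{3} + 483\right) + \frac{62}{-31 + 7} = \frac{1445}{3} + \frac{62}{-24} = \frac{1445}{3} + 62 \left(- \frac{1}{24}\right) = \frac{1445}{3} - \frac{31}{12} = \frac{5749}{12}$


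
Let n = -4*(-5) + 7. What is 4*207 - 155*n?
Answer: -3357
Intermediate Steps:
n = 27 (n = 20 + 7 = 27)
4*207 - 155*n = 4*207 - 155*27 = 828 - 4185 = -3357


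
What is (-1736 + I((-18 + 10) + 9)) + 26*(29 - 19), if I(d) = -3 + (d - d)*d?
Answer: -1479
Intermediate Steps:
I(d) = -3 (I(d) = -3 + 0*d = -3 + 0 = -3)
(-1736 + I((-18 + 10) + 9)) + 26*(29 - 19) = (-1736 - 3) + 26*(29 - 19) = -1739 + 26*10 = -1739 + 260 = -1479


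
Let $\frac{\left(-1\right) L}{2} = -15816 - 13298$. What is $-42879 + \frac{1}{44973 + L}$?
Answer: $- \frac{4425155678}{103201} \approx -42879.0$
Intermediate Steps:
$L = 58228$ ($L = - 2 \left(-15816 - 13298\right) = \left(-2\right) \left(-29114\right) = 58228$)
$-42879 + \frac{1}{44973 + L} = -42879 + \frac{1}{44973 + 58228} = -42879 + \frac{1}{103201} = - \frac{4425155678}{103201}$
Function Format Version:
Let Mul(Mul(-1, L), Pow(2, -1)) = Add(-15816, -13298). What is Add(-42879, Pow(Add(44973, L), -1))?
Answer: Rational(-4425155678, 103201) ≈ -42879.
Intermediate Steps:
L = 58228 (L = Mul(-2, Add(-15816, -13298)) = Mul(-2, -29114) = 58228)
Add(-42879, Pow(Add(44973, L), -1)) = Add(-42879, Pow(Add(44973, 58228), -1)) = Add(-42879, Pow(103201, -1)) = Add(-42879, Rational(1, 103201)) = Rational(-4425155678, 103201)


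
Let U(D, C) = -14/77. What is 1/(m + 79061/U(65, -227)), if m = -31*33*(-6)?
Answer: -2/857395 ≈ -2.3326e-6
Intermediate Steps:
U(D, C) = -2/11 (U(D, C) = -14*1/77 = -2/11)
m = 6138 (m = -1023*(-6) = 6138)
1/(m + 79061/U(65, -227)) = 1/(6138 + 79061/(-2/11)) = 1/(6138 + 79061*(-11/2)) = 1/(6138 - 869671/2) = 1/(-857395/2) = -2/857395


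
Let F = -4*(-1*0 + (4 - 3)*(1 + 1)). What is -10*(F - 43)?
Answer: 510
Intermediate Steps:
F = -8 (F = -4*(0 + 1*2) = -4*(0 + 2) = -4*2 = -8)
-10*(F - 43) = -10*(-8 - 43) = -10*(-51) = 510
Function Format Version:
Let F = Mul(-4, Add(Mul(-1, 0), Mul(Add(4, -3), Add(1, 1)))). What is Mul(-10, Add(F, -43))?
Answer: 510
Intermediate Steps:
F = -8 (F = Mul(-4, Add(0, Mul(1, 2))) = Mul(-4, Add(0, 2)) = Mul(-4, 2) = -8)
Mul(-10, Add(F, -43)) = Mul(-10, Add(-8, -43)) = Mul(-10, -51) = 510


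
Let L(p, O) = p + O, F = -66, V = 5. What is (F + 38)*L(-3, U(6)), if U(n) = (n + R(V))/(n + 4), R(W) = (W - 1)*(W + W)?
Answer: -224/5 ≈ -44.800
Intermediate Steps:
R(W) = 2*W*(-1 + W) (R(W) = (-1 + W)*(2*W) = 2*W*(-1 + W))
U(n) = (40 + n)/(4 + n) (U(n) = (n + 2*5*(-1 + 5))/(n + 4) = (n + 2*5*4)/(4 + n) = (n + 40)/(4 + n) = (40 + n)/(4 + n))
L(p, O) = O + p
(F + 38)*L(-3, U(6)) = (-66 + 38)*((40 + 6)/(4 + 6) - 3) = -28*(46/10 - 3) = -28*((⅒)*46 - 3) = -28*(23/5 - 3) = -28*8/5 = -224/5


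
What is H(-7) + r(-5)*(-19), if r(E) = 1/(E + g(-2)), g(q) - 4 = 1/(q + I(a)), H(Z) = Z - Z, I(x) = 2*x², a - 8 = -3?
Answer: 912/47 ≈ 19.404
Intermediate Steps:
a = 5 (a = 8 - 3 = 5)
H(Z) = 0
g(q) = 4 + 1/(50 + q) (g(q) = 4 + 1/(q + 2*5²) = 4 + 1/(q + 2*25) = 4 + 1/(q + 50) = 4 + 1/(50 + q))
r(E) = 1/(193/48 + E) (r(E) = 1/(E + (201 + 4*(-2))/(50 - 2)) = 1/(E + (201 - 8)/48) = 1/(E + (1/48)*193) = 1/(E + 193/48) = 1/(193/48 + E))
H(-7) + r(-5)*(-19) = 0 + (48/(193 + 48*(-5)))*(-19) = 0 + (48/(193 - 240))*(-19) = 0 + (48/(-47))*(-19) = 0 + (48*(-1/47))*(-19) = 0 - 48/47*(-19) = 0 + 912/47 = 912/47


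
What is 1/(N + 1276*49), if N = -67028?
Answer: -1/4504 ≈ -0.00022202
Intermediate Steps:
1/(N + 1276*49) = 1/(-67028 + 1276*49) = 1/(-67028 + 62524) = 1/(-4504) = -1/4504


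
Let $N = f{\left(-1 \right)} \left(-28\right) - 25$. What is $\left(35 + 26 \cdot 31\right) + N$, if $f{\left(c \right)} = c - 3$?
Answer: $928$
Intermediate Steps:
$f{\left(c \right)} = -3 + c$
$N = 87$ ($N = \left(-3 - 1\right) \left(-28\right) - 25 = \left(-4\right) \left(-28\right) - 25 = 112 - 25 = 87$)
$\left(35 + 26 \cdot 31\right) + N = \left(35 + 26 \cdot 31\right) + 87 = \left(35 + 806\right) + 87 = 841 + 87 = 928$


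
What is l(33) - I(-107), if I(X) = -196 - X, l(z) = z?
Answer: 122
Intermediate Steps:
l(33) - I(-107) = 33 - (-196 - 1*(-107)) = 33 - (-196 + 107) = 33 - 1*(-89) = 33 + 89 = 122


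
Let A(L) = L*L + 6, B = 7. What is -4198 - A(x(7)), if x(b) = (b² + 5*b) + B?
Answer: -12485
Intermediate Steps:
x(b) = 7 + b² + 5*b (x(b) = (b² + 5*b) + 7 = 7 + b² + 5*b)
A(L) = 6 + L² (A(L) = L² + 6 = 6 + L²)
-4198 - A(x(7)) = -4198 - (6 + (7 + 7² + 5*7)²) = -4198 - (6 + (7 + 49 + 35)²) = -4198 - (6 + 91²) = -4198 - (6 + 8281) = -4198 - 1*8287 = -4198 - 8287 = -12485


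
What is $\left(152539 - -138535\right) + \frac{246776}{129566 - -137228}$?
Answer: $\frac{38828521766}{133397} \approx 2.9108 \cdot 10^{5}$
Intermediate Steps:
$\left(152539 - -138535\right) + \frac{246776}{129566 - -137228} = \left(152539 + 138535\right) + \frac{246776}{129566 + 137228} = 291074 + \frac{246776}{266794} = 291074 + 246776 \cdot \frac{1}{266794} = 291074 + \frac{123388}{133397} = \frac{38828521766}{133397}$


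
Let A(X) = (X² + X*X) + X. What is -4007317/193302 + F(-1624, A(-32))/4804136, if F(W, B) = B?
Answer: -2406413270785/116081137134 ≈ -20.730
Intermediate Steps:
A(X) = X + 2*X² (A(X) = (X² + X²) + X = 2*X² + X = X + 2*X²)
-4007317/193302 + F(-1624, A(-32))/4804136 = -4007317/193302 - 32*(1 + 2*(-32))/4804136 = -4007317*1/193302 - 32*(1 - 64)*(1/4804136) = -4007317/193302 - 32*(-63)*(1/4804136) = -4007317/193302 + 2016*(1/4804136) = -4007317/193302 + 252/600517 = -2406413270785/116081137134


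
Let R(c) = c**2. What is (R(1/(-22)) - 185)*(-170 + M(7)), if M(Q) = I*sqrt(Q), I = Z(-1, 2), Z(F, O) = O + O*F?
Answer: 7610815/242 ≈ 31450.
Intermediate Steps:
Z(F, O) = O + F*O
I = 0 (I = 2*(1 - 1) = 2*0 = 0)
M(Q) = 0 (M(Q) = 0*sqrt(Q) = 0)
(R(1/(-22)) - 185)*(-170 + M(7)) = ((1/(-22))**2 - 185)*(-170 + 0) = ((-1/22)**2 - 185)*(-170) = (1/484 - 185)*(-170) = -89539/484*(-170) = 7610815/242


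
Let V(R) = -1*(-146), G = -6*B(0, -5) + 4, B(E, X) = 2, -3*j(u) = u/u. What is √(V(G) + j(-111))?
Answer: √1311/3 ≈ 12.069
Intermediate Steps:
j(u) = -⅓ (j(u) = -u/(3*u) = -⅓*1 = -⅓)
G = -8 (G = -6*2 + 4 = -12 + 4 = -8)
V(R) = 146
√(V(G) + j(-111)) = √(146 - ⅓) = √(437/3) = √1311/3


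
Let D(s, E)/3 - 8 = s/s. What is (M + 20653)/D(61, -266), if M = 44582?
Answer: 21745/9 ≈ 2416.1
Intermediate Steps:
D(s, E) = 27 (D(s, E) = 24 + 3*(s/s) = 24 + 3*1 = 24 + 3 = 27)
(M + 20653)/D(61, -266) = (44582 + 20653)/27 = 65235*(1/27) = 21745/9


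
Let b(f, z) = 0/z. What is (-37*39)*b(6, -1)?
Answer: 0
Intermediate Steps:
b(f, z) = 0
(-37*39)*b(6, -1) = -37*39*0 = -1443*0 = 0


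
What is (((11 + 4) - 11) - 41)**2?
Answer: 1369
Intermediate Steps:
(((11 + 4) - 11) - 41)**2 = ((15 - 11) - 41)**2 = (4 - 41)**2 = (-37)**2 = 1369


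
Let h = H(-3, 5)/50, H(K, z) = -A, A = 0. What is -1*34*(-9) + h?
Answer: 306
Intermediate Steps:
H(K, z) = 0 (H(K, z) = -1*0 = 0)
h = 0 (h = 0/50 = 0*(1/50) = 0)
-1*34*(-9) + h = -1*34*(-9) + 0 = -34*(-9) + 0 = 306 + 0 = 306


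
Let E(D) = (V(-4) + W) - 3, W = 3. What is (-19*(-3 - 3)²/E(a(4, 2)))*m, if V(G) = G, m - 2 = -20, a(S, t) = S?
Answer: -3078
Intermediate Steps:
m = -18 (m = 2 - 20 = -18)
E(D) = -4 (E(D) = (-4 + 3) - 3 = -1 - 3 = -4)
(-19*(-3 - 3)²/E(a(4, 2)))*m = -19*(-3 - 3)²/(-4)*(-18) = -19*(-6)²*(-1)/4*(-18) = -684*(-1)/4*(-18) = -19*(-9)*(-18) = 171*(-18) = -3078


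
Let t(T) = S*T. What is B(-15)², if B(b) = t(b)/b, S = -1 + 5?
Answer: 16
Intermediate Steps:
S = 4
t(T) = 4*T
B(b) = 4 (B(b) = (4*b)/b = 4)
B(-15)² = 4² = 16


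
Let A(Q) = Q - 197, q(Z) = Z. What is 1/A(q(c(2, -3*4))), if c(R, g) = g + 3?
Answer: -1/206 ≈ -0.0048544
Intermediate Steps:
c(R, g) = 3 + g
A(Q) = -197 + Q
1/A(q(c(2, -3*4))) = 1/(-197 + (3 - 3*4)) = 1/(-197 + (3 - 12)) = 1/(-197 - 9) = 1/(-206) = -1/206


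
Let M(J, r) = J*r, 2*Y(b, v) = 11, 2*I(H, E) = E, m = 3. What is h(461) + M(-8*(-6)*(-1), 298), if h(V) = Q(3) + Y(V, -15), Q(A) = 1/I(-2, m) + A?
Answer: -85769/6 ≈ -14295.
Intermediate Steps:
I(H, E) = E/2
Y(b, v) = 11/2 (Y(b, v) = (½)*11 = 11/2)
Q(A) = ⅔ + A (Q(A) = 1/((½)*3) + A = 1/(3/2) + A = ⅔ + A)
h(V) = 55/6 (h(V) = (⅔ + 3) + 11/2 = 11/3 + 11/2 = 55/6)
h(461) + M(-8*(-6)*(-1), 298) = 55/6 + (-8*(-6)*(-1))*298 = 55/6 + (48*(-1))*298 = 55/6 - 48*298 = 55/6 - 14304 = -85769/6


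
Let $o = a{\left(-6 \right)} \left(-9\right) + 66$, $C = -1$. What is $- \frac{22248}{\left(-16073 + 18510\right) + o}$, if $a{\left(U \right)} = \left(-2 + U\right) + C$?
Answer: $- \frac{2781}{323} \approx -8.6099$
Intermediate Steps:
$a{\left(U \right)} = -3 + U$ ($a{\left(U \right)} = \left(-2 + U\right) - 1 = -3 + U$)
$o = 147$ ($o = \left(-3 - 6\right) \left(-9\right) + 66 = \left(-9\right) \left(-9\right) + 66 = 81 + 66 = 147$)
$- \frac{22248}{\left(-16073 + 18510\right) + o} = - \frac{22248}{\left(-16073 + 18510\right) + 147} = - \frac{22248}{2437 + 147} = - \frac{22248}{2584} = \left(-22248\right) \frac{1}{2584} = - \frac{2781}{323}$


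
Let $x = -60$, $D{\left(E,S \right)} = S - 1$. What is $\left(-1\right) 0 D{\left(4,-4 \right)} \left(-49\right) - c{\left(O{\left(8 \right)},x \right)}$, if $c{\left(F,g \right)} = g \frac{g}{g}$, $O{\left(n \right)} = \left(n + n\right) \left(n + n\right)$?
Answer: $60$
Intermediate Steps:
$D{\left(E,S \right)} = -1 + S$
$O{\left(n \right)} = 4 n^{2}$ ($O{\left(n \right)} = 2 n 2 n = 4 n^{2}$)
$c{\left(F,g \right)} = g$ ($c{\left(F,g \right)} = g 1 = g$)
$\left(-1\right) 0 D{\left(4,-4 \right)} \left(-49\right) - c{\left(O{\left(8 \right)},x \right)} = \left(-1\right) 0 \left(-1 - 4\right) \left(-49\right) - -60 = 0 \left(-5\right) \left(-49\right) + 60 = 0 \left(-49\right) + 60 = 0 + 60 = 60$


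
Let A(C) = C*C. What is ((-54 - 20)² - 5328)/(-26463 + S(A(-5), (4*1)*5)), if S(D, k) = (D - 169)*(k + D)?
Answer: -148/32943 ≈ -0.0044926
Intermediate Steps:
A(C) = C²
S(D, k) = (-169 + D)*(D + k)
((-54 - 20)² - 5328)/(-26463 + S(A(-5), (4*1)*5)) = ((-54 - 20)² - 5328)/(-26463 + (((-5)²)² - 169*(-5)² - 169*4*1*5 + (-5)²*((4*1)*5))) = ((-74)² - 5328)/(-26463 + (25² - 169*25 - 676*5 + 25*(4*5))) = (5476 - 5328)/(-26463 + (625 - 4225 - 169*20 + 25*20)) = 148/(-26463 + (625 - 4225 - 3380 + 500)) = 148/(-26463 - 6480) = 148/(-32943) = 148*(-1/32943) = -148/32943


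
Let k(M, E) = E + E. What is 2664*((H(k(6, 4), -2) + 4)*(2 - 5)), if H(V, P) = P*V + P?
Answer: 111888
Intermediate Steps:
k(M, E) = 2*E
H(V, P) = P + P*V
2664*((H(k(6, 4), -2) + 4)*(2 - 5)) = 2664*((-2*(1 + 2*4) + 4)*(2 - 5)) = 2664*((-2*(1 + 8) + 4)*(-3)) = 2664*((-2*9 + 4)*(-3)) = 2664*((-18 + 4)*(-3)) = 2664*(-14*(-3)) = 2664*42 = 111888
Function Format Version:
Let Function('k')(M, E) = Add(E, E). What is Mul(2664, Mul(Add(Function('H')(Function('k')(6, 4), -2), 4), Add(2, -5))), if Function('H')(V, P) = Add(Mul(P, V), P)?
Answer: 111888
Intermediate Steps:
Function('k')(M, E) = Mul(2, E)
Function('H')(V, P) = Add(P, Mul(P, V))
Mul(2664, Mul(Add(Function('H')(Function('k')(6, 4), -2), 4), Add(2, -5))) = Mul(2664, Mul(Add(Mul(-2, Add(1, Mul(2, 4))), 4), Add(2, -5))) = Mul(2664, Mul(Add(Mul(-2, Add(1, 8)), 4), -3)) = Mul(2664, Mul(Add(Mul(-2, 9), 4), -3)) = Mul(2664, Mul(Add(-18, 4), -3)) = Mul(2664, Mul(-14, -3)) = Mul(2664, 42) = 111888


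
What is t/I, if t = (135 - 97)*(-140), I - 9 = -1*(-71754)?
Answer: -280/3777 ≈ -0.074133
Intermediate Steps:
I = 71763 (I = 9 - 1*(-71754) = 9 + 71754 = 71763)
t = -5320 (t = 38*(-140) = -5320)
t/I = -5320/71763 = -5320*1/71763 = -280/3777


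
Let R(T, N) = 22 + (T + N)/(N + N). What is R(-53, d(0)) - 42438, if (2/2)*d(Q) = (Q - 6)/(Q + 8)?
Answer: -254281/6 ≈ -42380.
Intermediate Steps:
d(Q) = (-6 + Q)/(8 + Q) (d(Q) = (Q - 6)/(Q + 8) = (-6 + Q)/(8 + Q))
R(T, N) = 22 + (N + T)/(2*N) (R(T, N) = 22 + (N + T)/((2*N)) = 22 + (N + T)*(1/(2*N)) = 22 + (N + T)/(2*N))
R(-53, d(0)) - 42438 = (-53 + 45*((-6 + 0)/(8 + 0)))/(2*(((-6 + 0)/(8 + 0)))) - 42438 = (-53 + 45*(-6/8))/(2*((-6/8))) - 42438 = (-53 + 45*((⅛)*(-6)))/(2*(((⅛)*(-6)))) - 42438 = (-53 + 45*(-¾))/(2*(-¾)) - 42438 = (½)*(-4/3)*(-53 - 135/4) - 42438 = (½)*(-4/3)*(-347/4) - 42438 = 347/6 - 42438 = -254281/6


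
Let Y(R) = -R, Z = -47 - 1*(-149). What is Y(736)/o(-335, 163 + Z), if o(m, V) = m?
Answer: 736/335 ≈ 2.1970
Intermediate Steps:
Z = 102 (Z = -47 + 149 = 102)
Y(736)/o(-335, 163 + Z) = -1*736/(-335) = -736*(-1/335) = 736/335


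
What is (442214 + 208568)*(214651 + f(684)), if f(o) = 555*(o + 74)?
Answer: 413468486662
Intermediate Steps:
f(o) = 41070 + 555*o (f(o) = 555*(74 + o) = 41070 + 555*o)
(442214 + 208568)*(214651 + f(684)) = (442214 + 208568)*(214651 + (41070 + 555*684)) = 650782*(214651 + (41070 + 379620)) = 650782*(214651 + 420690) = 650782*635341 = 413468486662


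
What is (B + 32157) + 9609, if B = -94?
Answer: 41672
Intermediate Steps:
(B + 32157) + 9609 = (-94 + 32157) + 9609 = 32063 + 9609 = 41672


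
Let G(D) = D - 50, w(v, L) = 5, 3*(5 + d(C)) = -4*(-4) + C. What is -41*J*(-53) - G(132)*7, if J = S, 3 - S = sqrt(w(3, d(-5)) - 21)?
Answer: 5945 - 8692*I ≈ 5945.0 - 8692.0*I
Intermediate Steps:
d(C) = 1/3 + C/3 (d(C) = -5 + (-4*(-4) + C)/3 = -5 + (16 + C)/3 = -5 + (16/3 + C/3) = 1/3 + C/3)
G(D) = -50 + D
S = 3 - 4*I (S = 3 - sqrt(5 - 21) = 3 - sqrt(-16) = 3 - 4*I ≈ 3.0 - 4.0*I)
J = 3 - 4*I ≈ 3.0 - 4.0*I
-41*J*(-53) - G(132)*7 = -41*(3 - 4*I)*(-53) - (-50 + 132)*7 = (-123 + 164*I)*(-53) - 82*7 = (6519 - 8692*I) - 1*574 = (6519 - 8692*I) - 574 = 5945 - 8692*I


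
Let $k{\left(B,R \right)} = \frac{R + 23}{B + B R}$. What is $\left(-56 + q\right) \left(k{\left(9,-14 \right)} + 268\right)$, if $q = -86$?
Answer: $- \frac{494586}{13} \approx -38045.0$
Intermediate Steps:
$k{\left(B,R \right)} = \frac{23 + R}{B + B R}$
$\left(-56 + q\right) \left(k{\left(9,-14 \right)} + 268\right) = \left(-56 - 86\right) \left(\frac{23 - 14}{9 \left(1 - 14\right)} + 268\right) = - 142 \left(\frac{1}{9} \frac{1}{-13} \cdot 9 + 268\right) = - 142 \left(\frac{1}{9} \left(- \frac{1}{13}\right) 9 + 268\right) = - 142 \left(- \frac{1}{13} + 268\right) = \left(-142\right) \frac{3483}{13} = - \frac{494586}{13}$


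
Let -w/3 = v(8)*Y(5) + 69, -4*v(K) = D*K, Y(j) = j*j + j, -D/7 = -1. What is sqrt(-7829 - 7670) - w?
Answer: -1053 + I*sqrt(15499) ≈ -1053.0 + 124.49*I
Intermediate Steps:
D = 7 (D = -7*(-1) = 7)
Y(j) = j + j**2 (Y(j) = j**2 + j = j + j**2)
v(K) = -7*K/4
w = 1053 (w = -3*((-7/4*8)*(5*(1 + 5)) + 69) = -3*(-70*6 + 69) = -3*(-14*30 + 69) = -3*(-420 + 69) = -3*(-351) = 1053)
sqrt(-7829 - 7670) - w = sqrt(-7829 - 7670) - 1*1053 = sqrt(-15499) - 1053 = I*sqrt(15499) - 1053 = -1053 + I*sqrt(15499)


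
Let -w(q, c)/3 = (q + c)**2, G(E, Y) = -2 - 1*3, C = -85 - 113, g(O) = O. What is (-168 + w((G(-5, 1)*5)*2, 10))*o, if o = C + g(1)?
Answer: 978696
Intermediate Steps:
C = -198
G(E, Y) = -5 (G(E, Y) = -2 - 3 = -5)
w(q, c) = -3*(c + q)**2 (w(q, c) = -3*(q + c)**2 = -3*(c + q)**2)
o = -197 (o = -198 + 1 = -197)
(-168 + w((G(-5, 1)*5)*2, 10))*o = (-168 - 3*(10 - 5*5*2)**2)*(-197) = (-168 - 3*(10 - 25*2)**2)*(-197) = (-168 - 3*(10 - 50)**2)*(-197) = (-168 - 3*(-40)**2)*(-197) = (-168 - 3*1600)*(-197) = (-168 - 4800)*(-197) = -4968*(-197) = 978696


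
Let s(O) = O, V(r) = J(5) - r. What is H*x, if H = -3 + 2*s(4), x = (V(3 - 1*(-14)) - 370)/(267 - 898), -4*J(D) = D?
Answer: 7765/2524 ≈ 3.0765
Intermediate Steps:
J(D) = -D/4
V(r) = -5/4 - r (V(r) = -¼*5 - r = -5/4 - r)
x = 1553/2524 (x = ((-5/4 - (3 - 1*(-14))) - 370)/(267 - 898) = ((-5/4 - (3 + 14)) - 370)/(-631) = ((-5/4 - 1*17) - 370)*(-1/631) = ((-5/4 - 17) - 370)*(-1/631) = (-73/4 - 370)*(-1/631) = -1553/4*(-1/631) = 1553/2524 ≈ 0.61529)
H = 5 (H = -3 + 2*4 = -3 + 8 = 5)
H*x = 5*(1553/2524) = 7765/2524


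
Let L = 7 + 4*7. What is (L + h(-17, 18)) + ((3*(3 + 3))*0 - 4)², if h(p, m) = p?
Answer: 34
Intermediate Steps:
L = 35 (L = 7 + 28 = 35)
(L + h(-17, 18)) + ((3*(3 + 3))*0 - 4)² = (35 - 17) + ((3*(3 + 3))*0 - 4)² = 18 + ((3*6)*0 - 4)² = 18 + (18*0 - 4)² = 18 + (0 - 4)² = 18 + (-4)² = 18 + 16 = 34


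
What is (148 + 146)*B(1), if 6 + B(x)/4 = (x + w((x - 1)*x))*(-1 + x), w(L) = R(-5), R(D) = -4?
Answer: -7056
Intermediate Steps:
w(L) = -4
B(x) = -24 + 4*(-1 + x)*(-4 + x) (B(x) = -24 + 4*((x - 4)*(-1 + x)) = -24 + 4*((-4 + x)*(-1 + x)) = -24 + 4*((-1 + x)*(-4 + x)) = -24 + 4*(-1 + x)*(-4 + x))
(148 + 146)*B(1) = (148 + 146)*(-8 - 20*1 + 4*1**2) = 294*(-8 - 20 + 4*1) = 294*(-8 - 20 + 4) = 294*(-24) = -7056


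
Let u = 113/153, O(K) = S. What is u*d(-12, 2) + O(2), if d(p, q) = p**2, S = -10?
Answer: 1638/17 ≈ 96.353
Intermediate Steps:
O(K) = -10
u = 113/153 (u = 113*(1/153) = 113/153 ≈ 0.73856)
u*d(-12, 2) + O(2) = (113/153)*(-12)**2 - 10 = (113/153)*144 - 10 = 1808/17 - 10 = 1638/17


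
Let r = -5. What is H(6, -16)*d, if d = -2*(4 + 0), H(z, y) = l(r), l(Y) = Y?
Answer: 40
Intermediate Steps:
H(z, y) = -5
d = -8 (d = -2*4 = -8)
H(6, -16)*d = -5*(-8) = 40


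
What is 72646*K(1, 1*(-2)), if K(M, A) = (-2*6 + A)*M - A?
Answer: -871752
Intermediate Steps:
K(M, A) = -A + M*(-12 + A) (K(M, A) = (-12 + A)*M - A = M*(-12 + A) - A = -A + M*(-12 + A))
72646*K(1, 1*(-2)) = 72646*(-(-2) - 12*1 + (1*(-2))*1) = 72646*(-1*(-2) - 12 - 2*1) = 72646*(2 - 12 - 2) = 72646*(-12) = -871752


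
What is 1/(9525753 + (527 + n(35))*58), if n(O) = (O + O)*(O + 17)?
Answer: 1/9767439 ≈ 1.0238e-7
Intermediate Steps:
n(O) = 2*O*(17 + O) (n(O) = (2*O)*(17 + O) = 2*O*(17 + O))
1/(9525753 + (527 + n(35))*58) = 1/(9525753 + (527 + 2*35*(17 + 35))*58) = 1/(9525753 + (527 + 2*35*52)*58) = 1/(9525753 + (527 + 3640)*58) = 1/(9525753 + 4167*58) = 1/(9525753 + 241686) = 1/9767439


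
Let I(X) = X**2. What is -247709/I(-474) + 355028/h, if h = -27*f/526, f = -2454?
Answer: 2330035878067/827032356 ≈ 2817.3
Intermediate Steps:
h = 33129/263 (h = -(-66258)/526 = -27*(-1227/263) = 33129/263 ≈ 125.97)
-247709/I(-474) + 355028/h = -247709/((-474)**2) + 355028/(33129/263) = -247709/224676 + 355028*(263/33129) = -247709*1/224676 + 93372364/33129 = -247709/224676 + 93372364/33129 = 2330035878067/827032356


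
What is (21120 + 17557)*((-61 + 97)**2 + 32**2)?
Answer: 89730640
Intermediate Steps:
(21120 + 17557)*((-61 + 97)**2 + 32**2) = 38677*(36**2 + 1024) = 38677*(1296 + 1024) = 38677*2320 = 89730640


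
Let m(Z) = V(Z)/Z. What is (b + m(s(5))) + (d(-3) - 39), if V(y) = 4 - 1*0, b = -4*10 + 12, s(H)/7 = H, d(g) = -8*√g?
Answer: -2341/35 - 8*I*√3 ≈ -66.886 - 13.856*I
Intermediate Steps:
s(H) = 7*H
b = -28 (b = -40 + 12 = -28)
V(y) = 4 (V(y) = 4 + 0 = 4)
m(Z) = 4/Z
(b + m(s(5))) + (d(-3) - 39) = (-28 + 4/((7*5))) + (-8*I*√3 - 39) = (-28 + 4/35) + (-8*I*√3 - 39) = (-28 + 4*(1/35)) + (-8*I*√3 - 39) = (-28 + 4/35) + (-39 - 8*I*√3) = -976/35 + (-39 - 8*I*√3) = -2341/35 - 8*I*√3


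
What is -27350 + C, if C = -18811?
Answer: -46161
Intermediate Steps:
-27350 + C = -27350 - 18811 = -46161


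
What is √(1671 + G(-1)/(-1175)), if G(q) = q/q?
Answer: 4*√5767558/235 ≈ 40.878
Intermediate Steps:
G(q) = 1
√(1671 + G(-1)/(-1175)) = √(1671 + 1/(-1175)) = √(1671 + 1*(-1/1175)) = √(1671 - 1/1175) = √(1963424/1175) = 4*√5767558/235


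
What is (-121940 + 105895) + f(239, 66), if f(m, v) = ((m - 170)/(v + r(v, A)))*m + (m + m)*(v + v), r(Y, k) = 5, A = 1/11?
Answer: 3357112/71 ≈ 47283.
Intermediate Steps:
A = 1/11 ≈ 0.090909
f(m, v) = 4*m*v + m*(-170 + m)/(5 + v) (f(m, v) = ((m - 170)/(v + 5))*m + (m + m)*(v + v) = ((-170 + m)/(5 + v))*m + (2*m)*(2*v) = ((-170 + m)/(5 + v))*m + 4*m*v = m*(-170 + m)/(5 + v) + 4*m*v = 4*m*v + m*(-170 + m)/(5 + v))
(-121940 + 105895) + f(239, 66) = (-121940 + 105895) + 239*(-170 + 239 + 4*66² + 20*66)/(5 + 66) = -16045 + 239*(-170 + 239 + 4*4356 + 1320)/71 = -16045 + 239*(1/71)*(-170 + 239 + 17424 + 1320) = -16045 + 239*(1/71)*18813 = -16045 + 4496307/71 = 3357112/71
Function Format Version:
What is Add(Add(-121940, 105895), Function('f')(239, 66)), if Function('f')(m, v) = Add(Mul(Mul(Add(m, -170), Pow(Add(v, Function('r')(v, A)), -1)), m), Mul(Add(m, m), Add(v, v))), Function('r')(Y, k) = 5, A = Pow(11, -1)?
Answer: Rational(3357112, 71) ≈ 47283.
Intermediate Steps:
A = Rational(1, 11) ≈ 0.090909
Function('f')(m, v) = Add(Mul(4, m, v), Mul(m, Pow(Add(5, v), -1), Add(-170, m))) (Function('f')(m, v) = Add(Mul(Mul(Add(m, -170), Pow(Add(v, 5), -1)), m), Mul(Add(m, m), Add(v, v))) = Add(Mul(Mul(Add(-170, m), Pow(Add(5, v), -1)), m), Mul(Mul(2, m), Mul(2, v))) = Add(Mul(Mul(Pow(Add(5, v), -1), Add(-170, m)), m), Mul(4, m, v)) = Add(Mul(m, Pow(Add(5, v), -1), Add(-170, m)), Mul(4, m, v)) = Add(Mul(4, m, v), Mul(m, Pow(Add(5, v), -1), Add(-170, m))))
Add(Add(-121940, 105895), Function('f')(239, 66)) = Add(Add(-121940, 105895), Mul(239, Pow(Add(5, 66), -1), Add(-170, 239, Mul(4, Pow(66, 2)), Mul(20, 66)))) = Add(-16045, Mul(239, Pow(71, -1), Add(-170, 239, Mul(4, 4356), 1320))) = Add(-16045, Mul(239, Rational(1, 71), Add(-170, 239, 17424, 1320))) = Add(-16045, Mul(239, Rational(1, 71), 18813)) = Add(-16045, Rational(4496307, 71)) = Rational(3357112, 71)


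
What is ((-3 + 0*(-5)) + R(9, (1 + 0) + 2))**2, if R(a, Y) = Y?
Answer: 0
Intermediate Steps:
((-3 + 0*(-5)) + R(9, (1 + 0) + 2))**2 = ((-3 + 0*(-5)) + ((1 + 0) + 2))**2 = ((-3 + 0) + (1 + 2))**2 = (-3 + 3)**2 = 0**2 = 0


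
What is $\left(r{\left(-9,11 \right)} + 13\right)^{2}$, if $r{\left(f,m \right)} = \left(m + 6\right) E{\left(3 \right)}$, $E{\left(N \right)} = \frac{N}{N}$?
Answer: $900$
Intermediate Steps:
$E{\left(N \right)} = 1$
$r{\left(f,m \right)} = 6 + m$ ($r{\left(f,m \right)} = \left(m + 6\right) 1 = \left(6 + m\right) 1 = 6 + m$)
$\left(r{\left(-9,11 \right)} + 13\right)^{2} = \left(\left(6 + 11\right) + 13\right)^{2} = \left(17 + 13\right)^{2} = 30^{2} = 900$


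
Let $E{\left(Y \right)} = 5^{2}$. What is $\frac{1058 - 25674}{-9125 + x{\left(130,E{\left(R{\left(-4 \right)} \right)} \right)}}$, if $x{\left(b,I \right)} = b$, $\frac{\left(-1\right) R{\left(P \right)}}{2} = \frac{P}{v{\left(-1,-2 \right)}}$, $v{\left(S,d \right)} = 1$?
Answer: $\frac{24616}{8995} \approx 2.7366$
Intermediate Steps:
$R{\left(P \right)} = - 2 P$ ($R{\left(P \right)} = - 2 \frac{P}{1} = - 2 P 1 = - 2 P$)
$E{\left(Y \right)} = 25$
$\frac{1058 - 25674}{-9125 + x{\left(130,E{\left(R{\left(-4 \right)} \right)} \right)}} = \frac{1058 - 25674}{-9125 + 130} = - \frac{24616}{-8995} = \left(-24616\right) \left(- \frac{1}{8995}\right) = \frac{24616}{8995}$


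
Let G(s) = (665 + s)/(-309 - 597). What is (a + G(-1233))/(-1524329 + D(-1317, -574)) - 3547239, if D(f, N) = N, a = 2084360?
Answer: -2450366457161465/690781059 ≈ -3.5472e+6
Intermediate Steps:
G(s) = -665/906 - s/906 (G(s) = (665 + s)/(-906) = (665 + s)*(-1/906) = -665/906 - s/906)
(a + G(-1233))/(-1524329 + D(-1317, -574)) - 3547239 = (2084360 + (-665/906 - 1/906*(-1233)))/(-1524329 - 574) - 3547239 = (2084360 + (-665/906 + 411/302))/(-1524903) - 3547239 = (2084360 + 284/453)*(-1/1524903) - 3547239 = (944215364/453)*(-1/1524903) - 3547239 = -944215364/690781059 - 3547239 = -2450366457161465/690781059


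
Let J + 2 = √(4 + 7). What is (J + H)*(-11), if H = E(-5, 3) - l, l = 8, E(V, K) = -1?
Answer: 121 - 11*√11 ≈ 84.517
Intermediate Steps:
H = -9 (H = -1 - 1*8 = -1 - 8 = -9)
J = -2 + √11 (J = -2 + √(4 + 7) = -2 + √11 ≈ 1.3166)
(J + H)*(-11) = ((-2 + √11) - 9)*(-11) = (-11 + √11)*(-11) = 121 - 11*√11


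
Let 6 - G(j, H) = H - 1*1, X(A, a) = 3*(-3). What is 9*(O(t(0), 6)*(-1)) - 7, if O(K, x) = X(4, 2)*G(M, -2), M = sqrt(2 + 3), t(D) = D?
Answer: 722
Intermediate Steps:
X(A, a) = -9
M = sqrt(5) ≈ 2.2361
G(j, H) = 7 - H (G(j, H) = 6 - (H - 1*1) = 6 - (H - 1) = 6 - (-1 + H) = 6 + (1 - H) = 7 - H)
O(K, x) = -81 (O(K, x) = -9*(7 - 1*(-2)) = -9*(7 + 2) = -9*9 = -81)
9*(O(t(0), 6)*(-1)) - 7 = 9*(-81*(-1)) - 7 = 9*81 - 7 = 729 - 7 = 722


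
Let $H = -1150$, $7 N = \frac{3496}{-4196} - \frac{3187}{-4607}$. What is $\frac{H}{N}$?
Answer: $\frac{7780716230}{136671} \approx 56930.0$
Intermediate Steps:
$N = - \frac{683355}{33829201}$ ($N = \frac{\frac{3496}{-4196} - \frac{3187}{-4607}}{7} = \frac{3496 \left(- \frac{1}{4196}\right) - - \frac{3187}{4607}}{7} = \frac{- \frac{874}{1049} + \frac{3187}{4607}}{7} = \frac{1}{7} \left(- \frac{683355}{4832743}\right) = - \frac{683355}{33829201} \approx -0.0202$)
$\frac{H}{N} = - \frac{1150}{- \frac{683355}{33829201}} = \left(-1150\right) \left(- \frac{33829201}{683355}\right) = \frac{7780716230}{136671}$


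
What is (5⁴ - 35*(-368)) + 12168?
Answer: 25673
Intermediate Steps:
(5⁴ - 35*(-368)) + 12168 = (625 + 12880) + 12168 = 13505 + 12168 = 25673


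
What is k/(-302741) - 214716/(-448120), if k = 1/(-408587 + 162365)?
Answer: 1000328220871222/2087720907264765 ≈ 0.47915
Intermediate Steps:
k = -1/246222 (k = 1/(-246222) = -1/246222 ≈ -4.0614e-6)
k/(-302741) - 214716/(-448120) = -1/246222/(-302741) - 214716/(-448120) = -1/246222*(-1/302741) - 214716*(-1/448120) = 1/74541494502 + 53679/112030 = 1000328220871222/2087720907264765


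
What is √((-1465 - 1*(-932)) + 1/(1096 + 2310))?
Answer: I*√6183242182/3406 ≈ 23.087*I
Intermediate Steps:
√((-1465 - 1*(-932)) + 1/(1096 + 2310)) = √((-1465 + 932) + 1/3406) = √(-533 + 1/3406) = √(-1815397/3406) = I*√6183242182/3406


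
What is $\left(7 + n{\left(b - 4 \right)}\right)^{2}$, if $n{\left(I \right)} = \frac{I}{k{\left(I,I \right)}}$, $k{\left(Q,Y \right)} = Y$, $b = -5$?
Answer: $64$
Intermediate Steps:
$n{\left(I \right)} = 1$ ($n{\left(I \right)} = \frac{I}{I} = 1$)
$\left(7 + n{\left(b - 4 \right)}\right)^{2} = \left(7 + 1\right)^{2} = 8^{2} = 64$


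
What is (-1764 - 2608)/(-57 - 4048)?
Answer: 4372/4105 ≈ 1.0650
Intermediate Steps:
(-1764 - 2608)/(-57 - 4048) = -4372/(-4105) = -4372*(-1/4105) = 4372/4105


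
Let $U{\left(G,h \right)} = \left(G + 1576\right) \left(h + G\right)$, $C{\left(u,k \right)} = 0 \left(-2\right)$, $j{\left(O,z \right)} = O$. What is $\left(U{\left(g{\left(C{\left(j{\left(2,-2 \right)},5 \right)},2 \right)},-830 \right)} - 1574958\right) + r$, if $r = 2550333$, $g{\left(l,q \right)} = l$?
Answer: $-332705$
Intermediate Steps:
$C{\left(u,k \right)} = 0$
$U{\left(G,h \right)} = \left(1576 + G\right) \left(G + h\right)$
$\left(U{\left(g{\left(C{\left(j{\left(2,-2 \right)},5 \right)},2 \right)},-830 \right)} - 1574958\right) + r = \left(\left(0^{2} + 1576 \cdot 0 + 1576 \left(-830\right) + 0 \left(-830\right)\right) - 1574958\right) + 2550333 = \left(\left(0 + 0 - 1308080 + 0\right) - 1574958\right) + 2550333 = \left(-1308080 - 1574958\right) + 2550333 = -2883038 + 2550333 = -332705$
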